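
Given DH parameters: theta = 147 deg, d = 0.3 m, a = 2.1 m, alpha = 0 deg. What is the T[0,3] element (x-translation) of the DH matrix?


T[0,3] = a * cos(theta)
= 2.1 * cos(147 deg)
= 2.1 * -0.8387
= -1.7612


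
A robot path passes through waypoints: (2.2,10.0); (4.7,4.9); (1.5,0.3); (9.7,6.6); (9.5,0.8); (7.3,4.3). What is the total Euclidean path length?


Segment lengths:
  seg1 = sqrt((2.5)^2 + (-5.1)^2) = 5.6798
  seg2 = sqrt((-3.2)^2 + (-4.6)^2) = 5.6036
  seg3 = sqrt((8.2)^2 + (6.3)^2) = 10.3407
  seg4 = sqrt((-0.2)^2 + (-5.8)^2) = 5.8034
  seg5 = sqrt((-2.2)^2 + (3.5)^2) = 4.134
Total = 31.5615


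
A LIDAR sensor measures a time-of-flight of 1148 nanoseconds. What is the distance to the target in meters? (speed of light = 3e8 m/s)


tof = 1148 ns = 1.148e-06 s
dist = c * tof / 2
= 3e8 * 1.148e-06 / 2
= 172.2 m


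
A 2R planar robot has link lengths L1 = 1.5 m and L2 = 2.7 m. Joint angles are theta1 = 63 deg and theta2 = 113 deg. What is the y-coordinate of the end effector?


Convert angles to radians: theta1 = 1.0996, theta2 = 1.9722
y = L1*sin(theta1) + L2*sin(theta1+theta2)
y = 1.3365 + 0.1883
y = 1.5249


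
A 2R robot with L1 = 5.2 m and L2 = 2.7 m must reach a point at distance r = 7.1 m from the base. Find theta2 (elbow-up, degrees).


cos(theta2) = (r^2 - L1^2 - L2^2) / (2*L1*L2)
cos(theta2) = (50.41 - 27.04 - 7.29) / 28.08
cos(theta2) = 0.57265
theta2 = 55.0648 degrees


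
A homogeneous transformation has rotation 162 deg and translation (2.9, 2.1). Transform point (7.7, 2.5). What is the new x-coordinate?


x' = cos(theta)*px - sin(theta)*py + tx
= -0.9511*7.7 - 0.309*2.5 + 2.9
= -5.1957


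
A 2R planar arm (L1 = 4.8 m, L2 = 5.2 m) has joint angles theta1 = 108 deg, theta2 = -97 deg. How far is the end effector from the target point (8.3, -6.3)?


End effector via forward kinematics:
x = L1*cos(t1) + L2*cos(t1+t2) = 3.6212
y = L1*sin(t1) + L2*sin(t1+t2) = 5.5573
Distance to target:
d = sqrt((8.3 - 3.6212)^2 + (-6.3 - 5.5573)^2)
= sqrt(21.8914 + 140.595)
= 12.747 m


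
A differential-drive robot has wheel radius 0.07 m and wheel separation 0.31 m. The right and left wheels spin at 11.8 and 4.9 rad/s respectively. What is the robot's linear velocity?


vR = r*wR = 0.07*11.8 = 0.826 m/s
vL = r*wL = 0.07*4.9 = 0.343 m/s
v = (vR+vL)/2 = 0.5845 m/s
omega = (vR-vL)/L = 1.5581 rad/s
linear velocity = 0.5845 m/s


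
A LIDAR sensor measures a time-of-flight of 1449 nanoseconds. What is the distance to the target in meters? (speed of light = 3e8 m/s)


tof = 1449 ns = 1.449e-06 s
dist = c * tof / 2
= 3e8 * 1.449e-06 / 2
= 217.35 m


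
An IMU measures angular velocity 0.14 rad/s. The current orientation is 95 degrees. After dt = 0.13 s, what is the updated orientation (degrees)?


delta_theta = w * dt = 0.14 * 0.13 = 0.0182 rad
= 1.0428 deg
theta_new = 95 + 1.0428 = 96.0428 deg


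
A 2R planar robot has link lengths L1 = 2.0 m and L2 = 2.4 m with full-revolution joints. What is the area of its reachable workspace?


r_max = L1 + L2 = 4.4 m
r_min = |L1 - L2| = 0.4 m
Area = pi*(r_max^2 - r_min^2)
= pi*(19.36 - 0.16)
= pi * 19.2
= 60.3186 m^2


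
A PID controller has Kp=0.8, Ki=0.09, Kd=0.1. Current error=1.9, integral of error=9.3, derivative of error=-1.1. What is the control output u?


u = Kp*e + Ki*int(e) + Kd*de/dt
= 0.8*1.9 + 0.09*9.3 + 0.1*(-1.1)
= 1.52 + 0.837 + -0.11
= 2.247


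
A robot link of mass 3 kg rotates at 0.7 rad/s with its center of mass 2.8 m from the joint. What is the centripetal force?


F = m * omega^2 * r
= 3 * 0.7^2 * 2.8
= 3 * 0.49 * 2.8
= 4.116 N


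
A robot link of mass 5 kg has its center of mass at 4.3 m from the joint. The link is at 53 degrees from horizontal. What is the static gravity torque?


tau = m*g*L*cos(angle)
= 5 * 9.81 * 4.3 * cos(53 deg)
= 5 * 9.81 * 4.3 * 0.6018
= 126.9318 Nm


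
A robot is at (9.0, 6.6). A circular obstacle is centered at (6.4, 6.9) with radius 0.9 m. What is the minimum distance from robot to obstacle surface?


center_dist = sqrt((9.0-6.4)^2 + (6.6-6.9)^2)
= sqrt(6.76 + 0.09)
= 2.6173
min_dist = center_dist - radius = 2.6173 - 0.9 = 1.7173 m


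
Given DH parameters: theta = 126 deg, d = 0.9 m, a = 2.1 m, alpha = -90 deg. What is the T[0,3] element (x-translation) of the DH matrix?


T[0,3] = a * cos(theta)
= 2.1 * cos(126 deg)
= 2.1 * -0.5878
= -1.2343


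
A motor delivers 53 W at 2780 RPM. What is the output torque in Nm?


omega = 2780 * 2*pi/60 = 291.1209 rad/s
tau = P / omega = 53 / 291.1209
= 0.1821 Nm


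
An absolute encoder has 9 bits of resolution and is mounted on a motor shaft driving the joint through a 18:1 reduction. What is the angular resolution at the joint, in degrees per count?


counts = 2^9 = 512
effective counts at joint = 512 * 18 = 9216
resolution = 360 / 9216
= 0.0391 deg/count


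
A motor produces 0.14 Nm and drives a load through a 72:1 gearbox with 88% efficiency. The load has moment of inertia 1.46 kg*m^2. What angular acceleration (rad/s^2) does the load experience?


tau_out = tau_motor * N * eta
= 0.14 * 72 * 0.88 = 8.8704 Nm
alpha = tau_out / I = 8.8704 / 1.46
= 6.0756 rad/s^2


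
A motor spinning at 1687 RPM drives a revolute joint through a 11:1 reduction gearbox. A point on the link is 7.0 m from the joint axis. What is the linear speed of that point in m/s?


omega_motor = 1687 * 2*pi/60 = 176.6622 rad/s
omega_joint = omega_motor / 11 = 16.0602 rad/s
v = omega_joint * r = 16.0602 * 7.0
= 112.4214 m/s


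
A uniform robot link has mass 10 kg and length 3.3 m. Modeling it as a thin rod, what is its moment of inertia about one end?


I = (1/3) * m * L^2
= (1/3) * 10 * 3.3^2
= 0.333333 * 10 * 10.89
= 36.3 kg*m^2


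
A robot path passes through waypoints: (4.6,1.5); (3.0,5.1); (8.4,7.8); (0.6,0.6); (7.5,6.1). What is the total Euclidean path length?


Segment lengths:
  seg1 = sqrt((-1.6)^2 + (3.6)^2) = 3.9395
  seg2 = sqrt((5.4)^2 + (2.7)^2) = 6.0374
  seg3 = sqrt((-7.8)^2 + (-7.2)^2) = 10.6151
  seg4 = sqrt((6.9)^2 + (5.5)^2) = 8.8238
Total = 29.4158


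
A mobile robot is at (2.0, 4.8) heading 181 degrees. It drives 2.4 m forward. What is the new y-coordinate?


y_new = y0 + d*sin(theta)
= 4.8 + 2.4*sin(181)
= 4.8 + -0.0419
= 4.7581


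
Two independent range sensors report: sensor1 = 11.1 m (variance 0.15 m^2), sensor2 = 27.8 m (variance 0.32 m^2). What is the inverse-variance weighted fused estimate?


w1 = (1/var1) / (1/var1 + 1/var2)
   = 6.6667 / (6.6667 + 3.125) = 0.6809
w2 = 1 - w1 = 0.3191
fused = w1*s1 + w2*s2 = 7.5574 + 8.8723
= 16.4298 m


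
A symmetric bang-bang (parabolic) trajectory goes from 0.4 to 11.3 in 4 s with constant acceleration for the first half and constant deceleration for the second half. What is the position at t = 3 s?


Symmetric rest-to-rest: each phase covers (pf-p0)/2 in time T/2. 0.5*a*(T/2)^2 = (pf-p0)/2 => a = 4*(pf-p0)/T^2
a = 4*(11.3-0.4)/4^2 = 2.725
t = 3 is in the deceleration phase (t > T/2).
p = pf - 0.5*a*(T-t)^2 = 11.3 - 0.5*2.725*1^2
= 9.9375


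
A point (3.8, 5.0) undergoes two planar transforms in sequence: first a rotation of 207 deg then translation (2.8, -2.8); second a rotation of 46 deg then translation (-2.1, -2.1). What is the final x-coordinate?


After transform 1:
x1 = cos(207)*3.8 - sin(207)*5.0 + 2.8 = 1.6841
y1 = sin(207)*3.8 + cos(207)*5.0 + -2.8 = -8.9802
After transform 2:
x2 = cos(46)*1.6841 - sin(46)*-8.9802 + -2.1
= 5.5297


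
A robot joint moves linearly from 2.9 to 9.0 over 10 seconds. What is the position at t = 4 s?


s = t/T = 4/10 = 0.4
p(t) = p0 + (pf-p0)*s
= 2.9 + (9.0 - 2.9) * 0.4
= 5.34


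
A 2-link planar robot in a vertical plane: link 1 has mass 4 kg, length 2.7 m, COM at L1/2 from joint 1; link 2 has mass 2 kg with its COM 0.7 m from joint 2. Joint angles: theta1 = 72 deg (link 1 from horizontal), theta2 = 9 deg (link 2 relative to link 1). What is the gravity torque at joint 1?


Horizontal distance from joint 1 to link-1 COM:
  x_c1 = (L1/2)*cos(t1) = 1.35 * 0.309 = 0.4172 m
Horizontal distance from joint 1 to link-2 COM:
  x_c2 = L1*cos(t1) + Lc2*cos(t1+t2)
       = 2.7*0.309 + 0.7*0.1564 = 0.9439 m
tau1 = m1*g*x_c1 + m2*g*x_c2
     = 4*9.81*0.4172 + 2*9.81*0.9439
     = 16.3699 + 18.5183
     = 34.8882 Nm


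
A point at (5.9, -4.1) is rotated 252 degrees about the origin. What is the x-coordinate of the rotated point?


x' = x*cos(theta) - y*sin(theta)
cos(252 deg) = -0.309, sin(252 deg) = -0.9511
x' = 5.9 * -0.309 - -4.1 * -0.9511
= -1.8232 - 3.8993
= -5.7225


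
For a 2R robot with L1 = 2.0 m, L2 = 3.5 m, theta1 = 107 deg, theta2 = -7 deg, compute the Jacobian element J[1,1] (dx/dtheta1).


J[1,1] = -L1*sin(t1) - L2*sin(t1+t2)
= -2.0*sin(107) - 3.5*sin(100)
= -5.3594


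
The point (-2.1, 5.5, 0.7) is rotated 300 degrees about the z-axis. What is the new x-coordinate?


Rotation about z-axis: x' = x*cos(theta) - y*sin(theta)
= -2.1 * 0.5 - 5.5 * -0.866
= 3.7131


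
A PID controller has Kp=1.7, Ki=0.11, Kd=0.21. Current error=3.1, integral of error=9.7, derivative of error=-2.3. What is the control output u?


u = Kp*e + Ki*int(e) + Kd*de/dt
= 1.7*3.1 + 0.11*9.7 + 0.21*(-2.3)
= 5.27 + 1.067 + -0.483
= 5.854


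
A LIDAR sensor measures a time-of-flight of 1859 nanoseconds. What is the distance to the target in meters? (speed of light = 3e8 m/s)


tof = 1859 ns = 1.859e-06 s
dist = c * tof / 2
= 3e8 * 1.859e-06 / 2
= 278.85 m


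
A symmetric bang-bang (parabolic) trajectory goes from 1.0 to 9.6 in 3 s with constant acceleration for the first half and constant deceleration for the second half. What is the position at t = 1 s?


Symmetric rest-to-rest: each phase covers (pf-p0)/2 in time T/2. 0.5*a*(T/2)^2 = (pf-p0)/2 => a = 4*(pf-p0)/T^2
a = 4*(9.6-1.0)/3^2 = 3.8222
t = 1 is in the acceleration phase (t <= T/2).
p = p0 + 0.5*a*t^2 = 1.0 + 0.5*3.8222*1^2
= 2.9111


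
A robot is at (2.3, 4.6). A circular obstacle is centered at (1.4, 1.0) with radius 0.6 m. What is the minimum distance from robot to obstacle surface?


center_dist = sqrt((2.3-1.4)^2 + (4.6-1.0)^2)
= sqrt(0.81 + 12.96)
= 3.7108
min_dist = center_dist - radius = 3.7108 - 0.6 = 3.1108 m


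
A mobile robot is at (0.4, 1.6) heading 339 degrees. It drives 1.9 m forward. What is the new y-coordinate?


y_new = y0 + d*sin(theta)
= 1.6 + 1.9*sin(339)
= 1.6 + -0.6809
= 0.9191


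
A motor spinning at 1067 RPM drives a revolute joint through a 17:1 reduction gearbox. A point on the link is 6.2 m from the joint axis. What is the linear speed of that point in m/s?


omega_motor = 1067 * 2*pi/60 = 111.736 rad/s
omega_joint = omega_motor / 17 = 6.5727 rad/s
v = omega_joint * r = 6.5727 * 6.2
= 40.7508 m/s


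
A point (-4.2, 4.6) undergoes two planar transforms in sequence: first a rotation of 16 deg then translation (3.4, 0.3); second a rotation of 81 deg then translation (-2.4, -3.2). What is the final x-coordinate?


After transform 1:
x1 = cos(16)*-4.2 - sin(16)*4.6 + 3.4 = -1.9052
y1 = sin(16)*-4.2 + cos(16)*4.6 + 0.3 = 3.5641
After transform 2:
x2 = cos(81)*-1.9052 - sin(81)*3.5641 + -2.4
= -6.2183


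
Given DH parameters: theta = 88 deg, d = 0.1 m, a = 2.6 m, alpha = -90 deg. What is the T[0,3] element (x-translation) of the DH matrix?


T[0,3] = a * cos(theta)
= 2.6 * cos(88 deg)
= 2.6 * 0.0349
= 0.0907


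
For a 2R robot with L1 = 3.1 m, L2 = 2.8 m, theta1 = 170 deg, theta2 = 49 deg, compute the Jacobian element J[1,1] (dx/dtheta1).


J[1,1] = -L1*sin(t1) - L2*sin(t1+t2)
= -3.1*sin(170) - 2.8*sin(219)
= 1.2238


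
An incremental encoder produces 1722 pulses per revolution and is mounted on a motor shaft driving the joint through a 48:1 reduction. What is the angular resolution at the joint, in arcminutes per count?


counts per rev = 1722
effective counts at joint = 1722 * 48 = 82656
resolution = 360*60 / 82656
= 0.2613 arcmin/count


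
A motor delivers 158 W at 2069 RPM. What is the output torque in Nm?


omega = 2069 * 2*pi/60 = 216.6652 rad/s
tau = P / omega = 158 / 216.6652
= 0.7292 Nm


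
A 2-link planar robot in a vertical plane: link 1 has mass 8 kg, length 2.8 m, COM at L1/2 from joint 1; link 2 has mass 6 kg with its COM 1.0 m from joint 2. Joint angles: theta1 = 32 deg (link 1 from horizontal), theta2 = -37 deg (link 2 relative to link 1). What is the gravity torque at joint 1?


Horizontal distance from joint 1 to link-1 COM:
  x_c1 = (L1/2)*cos(t1) = 1.4 * 0.848 = 1.1873 m
Horizontal distance from joint 1 to link-2 COM:
  x_c2 = L1*cos(t1) + Lc2*cos(t1+t2)
       = 2.8*0.848 + 1.0*0.9962 = 3.3707 m
tau1 = m1*g*x_c1 + m2*g*x_c2
     = 8*9.81*1.1873 + 6*9.81*3.3707
     = 93.1767 + 198.4011
     = 291.5779 Nm


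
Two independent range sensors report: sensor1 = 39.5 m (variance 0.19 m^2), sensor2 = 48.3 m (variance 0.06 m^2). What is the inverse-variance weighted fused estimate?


w1 = (1/var1) / (1/var1 + 1/var2)
   = 5.2632 / (5.2632 + 16.6667) = 0.24
w2 = 1 - w1 = 0.76
fused = w1*s1 + w2*s2 = 9.48 + 36.708
= 46.188 m


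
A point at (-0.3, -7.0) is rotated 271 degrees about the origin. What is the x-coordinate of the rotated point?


x' = x*cos(theta) - y*sin(theta)
cos(271 deg) = 0.0175, sin(271 deg) = -0.9998
x' = -0.3 * 0.0175 - -7.0 * -0.9998
= -0.0052 - 6.9989
= -7.0042


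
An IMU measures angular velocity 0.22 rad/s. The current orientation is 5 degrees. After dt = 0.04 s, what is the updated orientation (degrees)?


delta_theta = w * dt = 0.22 * 0.04 = 0.0088 rad
= 0.5042 deg
theta_new = 5 + 0.5042 = 5.5042 deg


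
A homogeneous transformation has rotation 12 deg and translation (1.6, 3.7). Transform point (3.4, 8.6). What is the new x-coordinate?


x' = cos(theta)*px - sin(theta)*py + tx
= 0.9781*3.4 - 0.2079*8.6 + 1.6
= 3.1377


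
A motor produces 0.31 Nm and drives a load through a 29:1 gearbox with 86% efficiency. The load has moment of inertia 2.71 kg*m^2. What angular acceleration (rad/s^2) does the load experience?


tau_out = tau_motor * N * eta
= 0.31 * 29 * 0.86 = 7.7314 Nm
alpha = tau_out / I = 7.7314 / 2.71
= 2.8529 rad/s^2


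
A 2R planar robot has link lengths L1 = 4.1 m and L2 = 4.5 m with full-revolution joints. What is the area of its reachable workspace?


r_max = L1 + L2 = 8.6 m
r_min = |L1 - L2| = 0.4 m
Area = pi*(r_max^2 - r_min^2)
= pi*(73.96 - 0.16)
= pi * 73.8
= 231.8495 m^2


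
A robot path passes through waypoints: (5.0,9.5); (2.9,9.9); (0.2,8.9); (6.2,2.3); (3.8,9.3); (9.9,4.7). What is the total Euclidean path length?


Segment lengths:
  seg1 = sqrt((-2.1)^2 + (0.4)^2) = 2.1378
  seg2 = sqrt((-2.7)^2 + (-1.0)^2) = 2.8792
  seg3 = sqrt((6.0)^2 + (-6.6)^2) = 8.9196
  seg4 = sqrt((-2.4)^2 + (7.0)^2) = 7.4
  seg5 = sqrt((6.1)^2 + (-4.6)^2) = 7.64
Total = 28.9767


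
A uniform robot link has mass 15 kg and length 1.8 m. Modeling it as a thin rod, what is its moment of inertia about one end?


I = (1/3) * m * L^2
= (1/3) * 15 * 1.8^2
= 0.333333 * 15 * 3.24
= 16.2 kg*m^2


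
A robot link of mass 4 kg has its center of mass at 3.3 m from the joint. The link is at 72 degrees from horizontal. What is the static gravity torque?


tau = m*g*L*cos(angle)
= 4 * 9.81 * 3.3 * cos(72 deg)
= 4 * 9.81 * 3.3 * 0.309
= 40.0152 Nm


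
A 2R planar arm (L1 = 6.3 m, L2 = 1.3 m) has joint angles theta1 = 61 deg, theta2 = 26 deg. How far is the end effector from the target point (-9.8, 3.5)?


End effector via forward kinematics:
x = L1*cos(t1) + L2*cos(t1+t2) = 3.1223
y = L1*sin(t1) + L2*sin(t1+t2) = 6.8083
Distance to target:
d = sqrt((-9.8 - 3.1223)^2 + (3.5 - 6.8083)^2)
= sqrt(166.9868 + 10.945)
= 13.3391 m


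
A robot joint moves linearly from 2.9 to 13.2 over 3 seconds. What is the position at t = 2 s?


s = t/T = 2/3 = 0.6667
p(t) = p0 + (pf-p0)*s
= 2.9 + (13.2 - 2.9) * 0.6667
= 9.7667


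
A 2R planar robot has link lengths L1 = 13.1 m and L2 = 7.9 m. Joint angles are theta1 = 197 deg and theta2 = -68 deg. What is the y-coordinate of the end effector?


Convert angles to radians: theta1 = 3.4383, theta2 = -1.1868
y = L1*sin(theta1) + L2*sin(theta1+theta2)
y = -3.8301 + 6.1395
y = 2.3094


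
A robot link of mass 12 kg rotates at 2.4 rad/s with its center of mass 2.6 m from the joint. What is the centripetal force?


F = m * omega^2 * r
= 12 * 2.4^2 * 2.6
= 12 * 5.76 * 2.6
= 179.712 N


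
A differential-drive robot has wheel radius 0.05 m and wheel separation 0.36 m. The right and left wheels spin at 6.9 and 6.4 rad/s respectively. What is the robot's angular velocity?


vR = r*wR = 0.05*6.9 = 0.345 m/s
vL = r*wL = 0.05*6.4 = 0.32 m/s
v = (vR+vL)/2 = 0.3325 m/s
omega = (vR-vL)/L = 0.0694 rad/s
angular velocity = 0.0694 rad/s


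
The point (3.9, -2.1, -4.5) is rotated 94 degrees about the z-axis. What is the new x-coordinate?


Rotation about z-axis: x' = x*cos(theta) - y*sin(theta)
= 3.9 * -0.0698 - -2.1 * 0.9976
= 1.8228


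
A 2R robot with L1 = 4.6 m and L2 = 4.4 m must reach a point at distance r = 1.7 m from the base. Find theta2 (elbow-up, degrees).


cos(theta2) = (r^2 - L1^2 - L2^2) / (2*L1*L2)
cos(theta2) = (2.89 - 21.16 - 19.36) / 40.48
cos(theta2) = -0.929595
theta2 = 158.3717 degrees


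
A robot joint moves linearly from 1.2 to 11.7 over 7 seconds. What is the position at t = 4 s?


s = t/T = 4/7 = 0.5714
p(t) = p0 + (pf-p0)*s
= 1.2 + (11.7 - 1.2) * 0.5714
= 7.2


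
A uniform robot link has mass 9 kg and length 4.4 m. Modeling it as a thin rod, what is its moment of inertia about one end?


I = (1/3) * m * L^2
= (1/3) * 9 * 4.4^2
= 0.333333 * 9 * 19.36
= 58.08 kg*m^2


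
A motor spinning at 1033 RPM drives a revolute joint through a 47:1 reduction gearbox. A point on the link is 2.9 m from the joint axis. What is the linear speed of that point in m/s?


omega_motor = 1033 * 2*pi/60 = 108.1755 rad/s
omega_joint = omega_motor / 47 = 2.3016 rad/s
v = omega_joint * r = 2.3016 * 2.9
= 6.6747 m/s


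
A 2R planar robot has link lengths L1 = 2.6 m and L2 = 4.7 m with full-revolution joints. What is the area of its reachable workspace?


r_max = L1 + L2 = 7.3 m
r_min = |L1 - L2| = 2.1 m
Area = pi*(r_max^2 - r_min^2)
= pi*(53.29 - 4.41)
= pi * 48.88
= 153.561 m^2


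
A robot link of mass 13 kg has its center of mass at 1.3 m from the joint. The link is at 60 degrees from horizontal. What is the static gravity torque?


tau = m*g*L*cos(angle)
= 13 * 9.81 * 1.3 * cos(60 deg)
= 13 * 9.81 * 1.3 * 0.5
= 82.8945 Nm


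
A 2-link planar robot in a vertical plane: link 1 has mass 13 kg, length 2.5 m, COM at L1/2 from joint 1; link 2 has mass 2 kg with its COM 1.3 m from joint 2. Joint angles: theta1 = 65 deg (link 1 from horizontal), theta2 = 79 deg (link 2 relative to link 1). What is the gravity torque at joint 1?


Horizontal distance from joint 1 to link-1 COM:
  x_c1 = (L1/2)*cos(t1) = 1.25 * 0.4226 = 0.5283 m
Horizontal distance from joint 1 to link-2 COM:
  x_c2 = L1*cos(t1) + Lc2*cos(t1+t2)
       = 2.5*0.4226 + 1.3*-0.809 = 0.0048 m
tau1 = m1*g*x_c1 + m2*g*x_c2
     = 13*9.81*0.5283 + 2*9.81*0.0048
     = 67.3706 + 0.0946
     = 67.4653 Nm


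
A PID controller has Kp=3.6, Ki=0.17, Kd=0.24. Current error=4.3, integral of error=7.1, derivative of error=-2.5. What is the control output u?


u = Kp*e + Ki*int(e) + Kd*de/dt
= 3.6*4.3 + 0.17*7.1 + 0.24*(-2.5)
= 15.48 + 1.207 + -0.6
= 16.087


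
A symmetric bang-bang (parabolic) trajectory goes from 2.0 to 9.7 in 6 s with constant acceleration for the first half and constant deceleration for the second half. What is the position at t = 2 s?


Symmetric rest-to-rest: each phase covers (pf-p0)/2 in time T/2. 0.5*a*(T/2)^2 = (pf-p0)/2 => a = 4*(pf-p0)/T^2
a = 4*(9.7-2.0)/6^2 = 0.8556
t = 2 is in the acceleration phase (t <= T/2).
p = p0 + 0.5*a*t^2 = 2.0 + 0.5*0.8556*2^2
= 3.7111


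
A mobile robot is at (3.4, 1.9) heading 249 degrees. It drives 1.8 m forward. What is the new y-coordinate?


y_new = y0 + d*sin(theta)
= 1.9 + 1.8*sin(249)
= 1.9 + -1.6804
= 0.2196


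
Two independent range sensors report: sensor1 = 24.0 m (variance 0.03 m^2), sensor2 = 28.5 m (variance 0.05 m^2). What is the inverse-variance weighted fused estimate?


w1 = (1/var1) / (1/var1 + 1/var2)
   = 33.3333 / (33.3333 + 20.0) = 0.625
w2 = 1 - w1 = 0.375
fused = w1*s1 + w2*s2 = 15.0 + 10.6875
= 25.6875 m


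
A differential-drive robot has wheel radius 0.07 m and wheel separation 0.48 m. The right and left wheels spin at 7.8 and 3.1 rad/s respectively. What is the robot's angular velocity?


vR = r*wR = 0.07*7.8 = 0.546 m/s
vL = r*wL = 0.07*3.1 = 0.217 m/s
v = (vR+vL)/2 = 0.3815 m/s
omega = (vR-vL)/L = 0.6854 rad/s
angular velocity = 0.6854 rad/s


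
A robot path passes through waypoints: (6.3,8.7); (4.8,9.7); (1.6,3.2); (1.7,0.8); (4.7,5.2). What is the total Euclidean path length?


Segment lengths:
  seg1 = sqrt((-1.5)^2 + (1.0)^2) = 1.8028
  seg2 = sqrt((-3.2)^2 + (-6.5)^2) = 7.245
  seg3 = sqrt((0.1)^2 + (-2.4)^2) = 2.4021
  seg4 = sqrt((3.0)^2 + (4.4)^2) = 5.3254
Total = 16.7753


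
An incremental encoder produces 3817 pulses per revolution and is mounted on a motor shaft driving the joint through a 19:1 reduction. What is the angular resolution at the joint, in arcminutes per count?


counts per rev = 3817
effective counts at joint = 3817 * 19 = 72523
resolution = 360*60 / 72523
= 0.2978 arcmin/count


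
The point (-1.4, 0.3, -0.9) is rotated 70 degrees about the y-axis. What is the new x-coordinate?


Rotation about y-axis: x' = x*cos(theta) + z*sin(theta)
= -1.4 * 0.342 + -0.9 * 0.9397
= -1.3246


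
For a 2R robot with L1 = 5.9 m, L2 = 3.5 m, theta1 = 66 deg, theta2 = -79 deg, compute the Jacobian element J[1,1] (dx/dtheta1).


J[1,1] = -L1*sin(t1) - L2*sin(t1+t2)
= -5.9*sin(66) - 3.5*sin(-13)
= -4.6026


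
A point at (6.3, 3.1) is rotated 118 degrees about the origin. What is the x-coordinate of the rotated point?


x' = x*cos(theta) - y*sin(theta)
cos(118 deg) = -0.4695, sin(118 deg) = 0.8829
x' = 6.3 * -0.4695 - 3.1 * 0.8829
= -2.9577 - 2.7371
= -5.6948


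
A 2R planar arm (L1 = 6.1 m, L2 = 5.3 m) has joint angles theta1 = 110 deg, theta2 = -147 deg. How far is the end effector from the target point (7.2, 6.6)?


End effector via forward kinematics:
x = L1*cos(t1) + L2*cos(t1+t2) = 2.1464
y = L1*sin(t1) + L2*sin(t1+t2) = 2.5425
Distance to target:
d = sqrt((7.2 - 2.1464)^2 + (6.6 - 2.5425)^2)
= sqrt(25.5384 + 16.4633)
= 6.4809 m


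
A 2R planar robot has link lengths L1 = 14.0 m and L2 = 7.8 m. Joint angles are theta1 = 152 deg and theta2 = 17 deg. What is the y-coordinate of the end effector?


Convert angles to radians: theta1 = 2.6529, theta2 = 0.2967
y = L1*sin(theta1) + L2*sin(theta1+theta2)
y = 6.5726 + 1.4883
y = 8.0609


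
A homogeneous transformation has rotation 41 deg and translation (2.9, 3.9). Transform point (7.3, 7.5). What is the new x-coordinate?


x' = cos(theta)*px - sin(theta)*py + tx
= 0.7547*7.3 - 0.6561*7.5 + 2.9
= 3.4889


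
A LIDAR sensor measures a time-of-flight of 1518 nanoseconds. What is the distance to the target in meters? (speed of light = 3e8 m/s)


tof = 1518 ns = 1.518e-06 s
dist = c * tof / 2
= 3e8 * 1.518e-06 / 2
= 227.7 m


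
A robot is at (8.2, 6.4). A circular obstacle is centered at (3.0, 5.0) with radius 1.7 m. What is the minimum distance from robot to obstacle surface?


center_dist = sqrt((8.2-3.0)^2 + (6.4-5.0)^2)
= sqrt(27.04 + 1.96)
= 5.3852
min_dist = center_dist - radius = 5.3852 - 1.7 = 3.6852 m


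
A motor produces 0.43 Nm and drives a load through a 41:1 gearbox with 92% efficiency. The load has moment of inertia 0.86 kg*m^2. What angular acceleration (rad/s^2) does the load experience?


tau_out = tau_motor * N * eta
= 0.43 * 41 * 0.92 = 16.2196 Nm
alpha = tau_out / I = 16.2196 / 0.86
= 18.86 rad/s^2


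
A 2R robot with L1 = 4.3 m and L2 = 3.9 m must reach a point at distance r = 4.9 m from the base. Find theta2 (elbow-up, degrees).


cos(theta2) = (r^2 - L1^2 - L2^2) / (2*L1*L2)
cos(theta2) = (24.01 - 18.49 - 15.21) / 33.54
cos(theta2) = -0.288909
theta2 = 106.7926 degrees


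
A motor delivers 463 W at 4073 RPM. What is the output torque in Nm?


omega = 4073 * 2*pi/60 = 426.5236 rad/s
tau = P / omega = 463 / 426.5236
= 1.0855 Nm


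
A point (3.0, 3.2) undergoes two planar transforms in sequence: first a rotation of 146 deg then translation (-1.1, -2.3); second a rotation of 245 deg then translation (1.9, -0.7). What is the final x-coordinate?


After transform 1:
x1 = cos(146)*3.0 - sin(146)*3.2 + -1.1 = -5.3765
y1 = sin(146)*3.0 + cos(146)*3.2 + -2.3 = -3.2753
After transform 2:
x2 = cos(245)*-5.3765 - sin(245)*-3.2753 + 1.9
= 1.2038


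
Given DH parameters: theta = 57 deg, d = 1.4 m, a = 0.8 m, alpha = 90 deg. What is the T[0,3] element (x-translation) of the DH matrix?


T[0,3] = a * cos(theta)
= 0.8 * cos(57 deg)
= 0.8 * 0.5446
= 0.4357


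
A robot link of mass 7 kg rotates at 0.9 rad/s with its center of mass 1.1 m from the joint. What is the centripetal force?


F = m * omega^2 * r
= 7 * 0.9^2 * 1.1
= 7 * 0.81 * 1.1
= 6.237 N


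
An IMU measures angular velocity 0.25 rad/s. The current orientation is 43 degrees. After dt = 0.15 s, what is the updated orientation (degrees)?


delta_theta = w * dt = 0.25 * 0.15 = 0.0375 rad
= 2.1486 deg
theta_new = 43 + 2.1486 = 45.1486 deg


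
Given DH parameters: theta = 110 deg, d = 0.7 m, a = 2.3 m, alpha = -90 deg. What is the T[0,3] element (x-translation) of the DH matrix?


T[0,3] = a * cos(theta)
= 2.3 * cos(110 deg)
= 2.3 * -0.342
= -0.7866


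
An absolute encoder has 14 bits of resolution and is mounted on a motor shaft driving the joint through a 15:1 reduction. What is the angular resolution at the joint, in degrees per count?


counts = 2^14 = 16384
effective counts at joint = 16384 * 15 = 245760
resolution = 360 / 245760
= 0.0015 deg/count


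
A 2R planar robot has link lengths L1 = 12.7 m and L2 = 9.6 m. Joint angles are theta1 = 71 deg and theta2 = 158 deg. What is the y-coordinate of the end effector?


Convert angles to radians: theta1 = 1.2392, theta2 = 2.7576
y = L1*sin(theta1) + L2*sin(theta1+theta2)
y = 12.0081 + -7.2452
y = 4.7629


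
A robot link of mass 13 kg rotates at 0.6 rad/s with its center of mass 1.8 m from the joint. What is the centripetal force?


F = m * omega^2 * r
= 13 * 0.6^2 * 1.8
= 13 * 0.36 * 1.8
= 8.424 N


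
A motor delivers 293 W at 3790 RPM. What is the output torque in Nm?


omega = 3790 * 2*pi/60 = 396.8879 rad/s
tau = P / omega = 293 / 396.8879
= 0.7382 Nm


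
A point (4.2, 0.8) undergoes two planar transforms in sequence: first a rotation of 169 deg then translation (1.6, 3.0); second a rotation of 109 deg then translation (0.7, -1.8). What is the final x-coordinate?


After transform 1:
x1 = cos(169)*4.2 - sin(169)*0.8 + 1.6 = -2.6755
y1 = sin(169)*4.2 + cos(169)*0.8 + 3.0 = 3.0161
After transform 2:
x2 = cos(109)*-2.6755 - sin(109)*3.0161 + 0.7
= -1.2807


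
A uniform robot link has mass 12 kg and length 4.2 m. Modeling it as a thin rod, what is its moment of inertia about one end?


I = (1/3) * m * L^2
= (1/3) * 12 * 4.2^2
= 0.333333 * 12 * 17.64
= 70.56 kg*m^2


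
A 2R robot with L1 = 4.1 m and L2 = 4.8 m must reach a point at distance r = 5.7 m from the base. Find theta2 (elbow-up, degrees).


cos(theta2) = (r^2 - L1^2 - L2^2) / (2*L1*L2)
cos(theta2) = (32.49 - 16.81 - 23.04) / 39.36
cos(theta2) = -0.186992
theta2 = 100.7773 degrees


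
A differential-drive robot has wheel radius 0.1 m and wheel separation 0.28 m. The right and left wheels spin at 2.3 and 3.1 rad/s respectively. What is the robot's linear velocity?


vR = r*wR = 0.1*2.3 = 0.23 m/s
vL = r*wL = 0.1*3.1 = 0.31 m/s
v = (vR+vL)/2 = 0.27 m/s
omega = (vR-vL)/L = -0.2857 rad/s
linear velocity = 0.27 m/s


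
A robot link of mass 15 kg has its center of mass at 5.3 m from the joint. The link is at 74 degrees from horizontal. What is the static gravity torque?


tau = m*g*L*cos(angle)
= 15 * 9.81 * 5.3 * cos(74 deg)
= 15 * 9.81 * 5.3 * 0.2756
= 214.9682 Nm


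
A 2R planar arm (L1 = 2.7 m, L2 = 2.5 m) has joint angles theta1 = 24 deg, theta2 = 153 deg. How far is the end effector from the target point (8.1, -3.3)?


End effector via forward kinematics:
x = L1*cos(t1) + L2*cos(t1+t2) = -0.03
y = L1*sin(t1) + L2*sin(t1+t2) = 1.229
Distance to target:
d = sqrt((8.1 - -0.03)^2 + (-3.3 - 1.229)^2)
= sqrt(66.0969 + 20.5121)
= 9.3064 m


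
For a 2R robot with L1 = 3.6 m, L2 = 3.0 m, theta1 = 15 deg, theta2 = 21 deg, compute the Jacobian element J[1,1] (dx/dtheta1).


J[1,1] = -L1*sin(t1) - L2*sin(t1+t2)
= -3.6*sin(15) - 3.0*sin(36)
= -2.6951


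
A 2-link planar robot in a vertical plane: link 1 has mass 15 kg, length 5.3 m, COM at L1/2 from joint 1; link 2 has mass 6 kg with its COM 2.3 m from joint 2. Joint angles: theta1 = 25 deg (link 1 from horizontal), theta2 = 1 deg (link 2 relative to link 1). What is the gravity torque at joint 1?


Horizontal distance from joint 1 to link-1 COM:
  x_c1 = (L1/2)*cos(t1) = 2.65 * 0.9063 = 2.4017 m
Horizontal distance from joint 1 to link-2 COM:
  x_c2 = L1*cos(t1) + Lc2*cos(t1+t2)
       = 5.3*0.9063 + 2.3*0.8988 = 6.8707 m
tau1 = m1*g*x_c1 + m2*g*x_c2
     = 15*9.81*2.4017 + 6*9.81*6.8707
     = 353.4125 + 404.4069
     = 757.8194 Nm


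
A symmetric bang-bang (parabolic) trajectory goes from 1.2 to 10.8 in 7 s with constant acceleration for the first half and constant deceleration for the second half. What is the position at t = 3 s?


Symmetric rest-to-rest: each phase covers (pf-p0)/2 in time T/2. 0.5*a*(T/2)^2 = (pf-p0)/2 => a = 4*(pf-p0)/T^2
a = 4*(10.8-1.2)/7^2 = 0.7837
t = 3 is in the acceleration phase (t <= T/2).
p = p0 + 0.5*a*t^2 = 1.2 + 0.5*0.7837*3^2
= 4.7265


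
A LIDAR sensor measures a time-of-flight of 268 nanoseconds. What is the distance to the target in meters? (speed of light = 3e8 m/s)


tof = 268 ns = 2.68e-07 s
dist = c * tof / 2
= 3e8 * 2.68e-07 / 2
= 40.2 m


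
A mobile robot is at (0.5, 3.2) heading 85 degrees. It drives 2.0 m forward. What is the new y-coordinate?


y_new = y0 + d*sin(theta)
= 3.2 + 2.0*sin(85)
= 3.2 + 1.9924
= 5.1924


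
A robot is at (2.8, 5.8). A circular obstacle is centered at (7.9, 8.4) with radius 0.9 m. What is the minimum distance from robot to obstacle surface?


center_dist = sqrt((2.8-7.9)^2 + (5.8-8.4)^2)
= sqrt(26.01 + 6.76)
= 5.7245
min_dist = center_dist - radius = 5.7245 - 0.9 = 4.8245 m


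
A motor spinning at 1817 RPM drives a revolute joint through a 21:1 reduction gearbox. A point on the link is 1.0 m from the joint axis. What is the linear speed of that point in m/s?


omega_motor = 1817 * 2*pi/60 = 190.2758 rad/s
omega_joint = omega_motor / 21 = 9.0608 rad/s
v = omega_joint * r = 9.0608 * 1.0
= 9.0608 m/s


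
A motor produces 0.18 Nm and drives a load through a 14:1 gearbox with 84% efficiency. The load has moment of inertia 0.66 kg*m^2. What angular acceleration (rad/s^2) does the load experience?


tau_out = tau_motor * N * eta
= 0.18 * 14 * 0.84 = 2.1168 Nm
alpha = tau_out / I = 2.1168 / 0.66
= 3.2073 rad/s^2


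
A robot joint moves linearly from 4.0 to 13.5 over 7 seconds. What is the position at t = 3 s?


s = t/T = 3/7 = 0.4286
p(t) = p0 + (pf-p0)*s
= 4.0 + (13.5 - 4.0) * 0.4286
= 8.0714


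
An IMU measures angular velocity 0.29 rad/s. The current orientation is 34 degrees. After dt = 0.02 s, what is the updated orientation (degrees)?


delta_theta = w * dt = 0.29 * 0.02 = 0.0058 rad
= 0.3323 deg
theta_new = 34 + 0.3323 = 34.3323 deg


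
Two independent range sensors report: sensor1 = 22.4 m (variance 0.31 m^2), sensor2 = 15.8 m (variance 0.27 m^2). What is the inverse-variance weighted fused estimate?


w1 = (1/var1) / (1/var1 + 1/var2)
   = 3.2258 / (3.2258 + 3.7037) = 0.4655
w2 = 1 - w1 = 0.5345
fused = w1*s1 + w2*s2 = 10.4276 + 8.4448
= 18.8724 m


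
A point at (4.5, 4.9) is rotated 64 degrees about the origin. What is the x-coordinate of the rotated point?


x' = x*cos(theta) - y*sin(theta)
cos(64 deg) = 0.4384, sin(64 deg) = 0.8988
x' = 4.5 * 0.4384 - 4.9 * 0.8988
= 1.9727 - 4.4041
= -2.4314


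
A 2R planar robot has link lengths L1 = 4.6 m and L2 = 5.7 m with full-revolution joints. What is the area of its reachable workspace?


r_max = L1 + L2 = 10.3 m
r_min = |L1 - L2| = 1.1 m
Area = pi*(r_max^2 - r_min^2)
= pi*(106.09 - 1.21)
= pi * 104.88
= 329.4902 m^2


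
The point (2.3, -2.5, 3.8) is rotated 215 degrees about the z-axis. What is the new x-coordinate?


Rotation about z-axis: x' = x*cos(theta) - y*sin(theta)
= 2.3 * -0.8192 - -2.5 * -0.5736
= -3.318


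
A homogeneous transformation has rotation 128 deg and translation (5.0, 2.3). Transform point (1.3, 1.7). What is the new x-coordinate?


x' = cos(theta)*px - sin(theta)*py + tx
= -0.6157*1.3 - 0.788*1.7 + 5.0
= 2.86


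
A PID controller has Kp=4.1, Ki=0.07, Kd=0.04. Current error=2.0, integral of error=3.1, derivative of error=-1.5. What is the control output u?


u = Kp*e + Ki*int(e) + Kd*de/dt
= 4.1*2.0 + 0.07*3.1 + 0.04*(-1.5)
= 8.2 + 0.217 + -0.06
= 8.357


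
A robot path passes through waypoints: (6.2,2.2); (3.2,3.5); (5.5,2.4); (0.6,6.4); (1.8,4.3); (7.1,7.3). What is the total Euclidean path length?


Segment lengths:
  seg1 = sqrt((-3.0)^2 + (1.3)^2) = 3.2696
  seg2 = sqrt((2.3)^2 + (-1.1)^2) = 2.5495
  seg3 = sqrt((-4.9)^2 + (4.0)^2) = 6.3253
  seg4 = sqrt((1.2)^2 + (-2.1)^2) = 2.4187
  seg5 = sqrt((5.3)^2 + (3.0)^2) = 6.0902
Total = 20.6532


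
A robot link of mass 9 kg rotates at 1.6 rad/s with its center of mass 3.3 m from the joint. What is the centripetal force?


F = m * omega^2 * r
= 9 * 1.6^2 * 3.3
= 9 * 2.56 * 3.3
= 76.032 N


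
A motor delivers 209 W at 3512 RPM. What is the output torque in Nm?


omega = 3512 * 2*pi/60 = 367.7758 rad/s
tau = P / omega = 209 / 367.7758
= 0.5683 Nm


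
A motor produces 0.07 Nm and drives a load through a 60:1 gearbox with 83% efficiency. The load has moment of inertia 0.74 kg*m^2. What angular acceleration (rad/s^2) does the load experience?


tau_out = tau_motor * N * eta
= 0.07 * 60 * 0.83 = 3.486 Nm
alpha = tau_out / I = 3.486 / 0.74
= 4.7108 rad/s^2


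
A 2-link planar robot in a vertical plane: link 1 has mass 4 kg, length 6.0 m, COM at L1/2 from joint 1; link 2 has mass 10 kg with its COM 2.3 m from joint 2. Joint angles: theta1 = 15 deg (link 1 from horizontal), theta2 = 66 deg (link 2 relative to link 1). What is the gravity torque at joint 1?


Horizontal distance from joint 1 to link-1 COM:
  x_c1 = (L1/2)*cos(t1) = 3.0 * 0.9659 = 2.8978 m
Horizontal distance from joint 1 to link-2 COM:
  x_c2 = L1*cos(t1) + Lc2*cos(t1+t2)
       = 6.0*0.9659 + 2.3*0.1564 = 6.1554 m
tau1 = m1*g*x_c1 + m2*g*x_c2
     = 4*9.81*2.8978 + 10*9.81*6.1554
     = 113.7088 + 603.8402
     = 717.549 Nm


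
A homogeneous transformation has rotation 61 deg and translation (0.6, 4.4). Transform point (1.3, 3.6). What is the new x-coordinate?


x' = cos(theta)*px - sin(theta)*py + tx
= 0.4848*1.3 - 0.8746*3.6 + 0.6
= -1.9184


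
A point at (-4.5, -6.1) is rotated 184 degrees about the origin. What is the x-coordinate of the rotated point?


x' = x*cos(theta) - y*sin(theta)
cos(184 deg) = -0.9976, sin(184 deg) = -0.0698
x' = -4.5 * -0.9976 - -6.1 * -0.0698
= 4.489 - 0.4255
= 4.0635


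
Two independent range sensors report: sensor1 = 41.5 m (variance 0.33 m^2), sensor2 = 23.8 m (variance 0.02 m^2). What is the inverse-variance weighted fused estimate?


w1 = (1/var1) / (1/var1 + 1/var2)
   = 3.0303 / (3.0303 + 50.0) = 0.0571
w2 = 1 - w1 = 0.9429
fused = w1*s1 + w2*s2 = 2.3714 + 22.44
= 24.8114 m


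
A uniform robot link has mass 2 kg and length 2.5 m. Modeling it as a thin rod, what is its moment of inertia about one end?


I = (1/3) * m * L^2
= (1/3) * 2 * 2.5^2
= 0.333333 * 2 * 6.25
= 4.1667 kg*m^2


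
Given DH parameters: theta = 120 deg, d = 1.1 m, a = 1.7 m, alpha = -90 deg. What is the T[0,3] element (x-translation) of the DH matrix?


T[0,3] = a * cos(theta)
= 1.7 * cos(120 deg)
= 1.7 * -0.5
= -0.85


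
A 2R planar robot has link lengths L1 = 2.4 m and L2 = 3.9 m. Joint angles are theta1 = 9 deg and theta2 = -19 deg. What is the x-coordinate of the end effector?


Convert angles to radians: theta1 = 0.1571, theta2 = -0.3316
x = L1*cos(theta1) + L2*cos(theta1+theta2)
x = 2.3705 + 3.8408
x = 6.2112


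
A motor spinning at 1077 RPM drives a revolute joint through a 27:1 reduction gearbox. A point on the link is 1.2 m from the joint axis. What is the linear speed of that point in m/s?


omega_motor = 1077 * 2*pi/60 = 112.7832 rad/s
omega_joint = omega_motor / 27 = 4.1772 rad/s
v = omega_joint * r = 4.1772 * 1.2
= 5.0126 m/s


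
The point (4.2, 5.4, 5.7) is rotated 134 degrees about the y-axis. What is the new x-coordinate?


Rotation about y-axis: x' = x*cos(theta) + z*sin(theta)
= 4.2 * -0.6947 + 5.7 * 0.7193
= 1.1827


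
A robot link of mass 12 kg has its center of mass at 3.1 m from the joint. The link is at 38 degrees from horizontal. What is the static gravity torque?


tau = m*g*L*cos(angle)
= 12 * 9.81 * 3.1 * cos(38 deg)
= 12 * 9.81 * 3.1 * 0.788
= 287.5703 Nm


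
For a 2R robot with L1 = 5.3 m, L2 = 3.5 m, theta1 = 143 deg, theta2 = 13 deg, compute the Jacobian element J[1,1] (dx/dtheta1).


J[1,1] = -L1*sin(t1) - L2*sin(t1+t2)
= -5.3*sin(143) - 3.5*sin(156)
= -4.6132


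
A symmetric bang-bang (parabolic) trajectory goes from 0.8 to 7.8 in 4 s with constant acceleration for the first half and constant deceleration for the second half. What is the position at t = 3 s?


Symmetric rest-to-rest: each phase covers (pf-p0)/2 in time T/2. 0.5*a*(T/2)^2 = (pf-p0)/2 => a = 4*(pf-p0)/T^2
a = 4*(7.8-0.8)/4^2 = 1.75
t = 3 is in the deceleration phase (t > T/2).
p = pf - 0.5*a*(T-t)^2 = 7.8 - 0.5*1.75*1^2
= 6.925


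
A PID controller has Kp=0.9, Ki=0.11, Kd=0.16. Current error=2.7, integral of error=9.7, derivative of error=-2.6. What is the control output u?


u = Kp*e + Ki*int(e) + Kd*de/dt
= 0.9*2.7 + 0.11*9.7 + 0.16*(-2.6)
= 2.43 + 1.067 + -0.416
= 3.081


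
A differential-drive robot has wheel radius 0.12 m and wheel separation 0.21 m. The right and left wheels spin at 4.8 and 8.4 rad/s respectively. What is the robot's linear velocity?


vR = r*wR = 0.12*4.8 = 0.576 m/s
vL = r*wL = 0.12*8.4 = 1.008 m/s
v = (vR+vL)/2 = 0.792 m/s
omega = (vR-vL)/L = -2.0571 rad/s
linear velocity = 0.792 m/s


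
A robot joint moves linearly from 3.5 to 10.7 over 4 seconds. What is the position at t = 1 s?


s = t/T = 1/4 = 0.25
p(t) = p0 + (pf-p0)*s
= 3.5 + (10.7 - 3.5) * 0.25
= 5.3


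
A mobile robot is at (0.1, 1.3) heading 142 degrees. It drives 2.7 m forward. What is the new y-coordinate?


y_new = y0 + d*sin(theta)
= 1.3 + 2.7*sin(142)
= 1.3 + 1.6623
= 2.9623


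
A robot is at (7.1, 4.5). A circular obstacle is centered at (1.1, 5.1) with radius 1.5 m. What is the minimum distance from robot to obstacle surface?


center_dist = sqrt((7.1-1.1)^2 + (4.5-5.1)^2)
= sqrt(36.0 + 0.36)
= 6.0299
min_dist = center_dist - radius = 6.0299 - 1.5 = 4.5299 m


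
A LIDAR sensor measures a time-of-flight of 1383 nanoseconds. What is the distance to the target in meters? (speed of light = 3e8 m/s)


tof = 1383 ns = 1.383e-06 s
dist = c * tof / 2
= 3e8 * 1.383e-06 / 2
= 207.45 m


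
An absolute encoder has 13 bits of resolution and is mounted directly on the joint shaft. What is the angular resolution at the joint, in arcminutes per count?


counts = 2^13 = 8192
resolution = 360*60 / 8192
= 2.6367 arcmin/count


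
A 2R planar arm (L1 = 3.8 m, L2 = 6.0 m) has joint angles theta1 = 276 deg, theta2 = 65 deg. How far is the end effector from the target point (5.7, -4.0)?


End effector via forward kinematics:
x = L1*cos(t1) + L2*cos(t1+t2) = 6.0703
y = L1*sin(t1) + L2*sin(t1+t2) = -5.7326
Distance to target:
d = sqrt((5.7 - 6.0703)^2 + (-4.0 - -5.7326)^2)
= sqrt(0.1371 + 3.0019)
= 1.7717 m
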